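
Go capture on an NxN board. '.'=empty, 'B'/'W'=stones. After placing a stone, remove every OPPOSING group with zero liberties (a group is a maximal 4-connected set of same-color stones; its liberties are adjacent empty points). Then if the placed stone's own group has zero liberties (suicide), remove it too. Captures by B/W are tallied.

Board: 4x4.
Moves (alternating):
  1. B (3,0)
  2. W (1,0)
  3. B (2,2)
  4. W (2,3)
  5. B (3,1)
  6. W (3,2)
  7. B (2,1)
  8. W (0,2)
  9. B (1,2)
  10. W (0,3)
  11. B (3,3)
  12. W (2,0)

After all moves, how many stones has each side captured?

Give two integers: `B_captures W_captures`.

Answer: 1 0

Derivation:
Move 1: B@(3,0) -> caps B=0 W=0
Move 2: W@(1,0) -> caps B=0 W=0
Move 3: B@(2,2) -> caps B=0 W=0
Move 4: W@(2,3) -> caps B=0 W=0
Move 5: B@(3,1) -> caps B=0 W=0
Move 6: W@(3,2) -> caps B=0 W=0
Move 7: B@(2,1) -> caps B=0 W=0
Move 8: W@(0,2) -> caps B=0 W=0
Move 9: B@(1,2) -> caps B=0 W=0
Move 10: W@(0,3) -> caps B=0 W=0
Move 11: B@(3,3) -> caps B=1 W=0
Move 12: W@(2,0) -> caps B=1 W=0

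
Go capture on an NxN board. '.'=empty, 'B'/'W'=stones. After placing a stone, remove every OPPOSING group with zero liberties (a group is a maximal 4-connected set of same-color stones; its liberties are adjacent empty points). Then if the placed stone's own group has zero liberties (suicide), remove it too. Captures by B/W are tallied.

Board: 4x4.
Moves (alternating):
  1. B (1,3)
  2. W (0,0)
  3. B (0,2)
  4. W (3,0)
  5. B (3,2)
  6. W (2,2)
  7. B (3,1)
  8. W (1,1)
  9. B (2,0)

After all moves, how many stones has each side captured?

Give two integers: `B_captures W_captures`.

Move 1: B@(1,3) -> caps B=0 W=0
Move 2: W@(0,0) -> caps B=0 W=0
Move 3: B@(0,2) -> caps B=0 W=0
Move 4: W@(3,0) -> caps B=0 W=0
Move 5: B@(3,2) -> caps B=0 W=0
Move 6: W@(2,2) -> caps B=0 W=0
Move 7: B@(3,1) -> caps B=0 W=0
Move 8: W@(1,1) -> caps B=0 W=0
Move 9: B@(2,0) -> caps B=1 W=0

Answer: 1 0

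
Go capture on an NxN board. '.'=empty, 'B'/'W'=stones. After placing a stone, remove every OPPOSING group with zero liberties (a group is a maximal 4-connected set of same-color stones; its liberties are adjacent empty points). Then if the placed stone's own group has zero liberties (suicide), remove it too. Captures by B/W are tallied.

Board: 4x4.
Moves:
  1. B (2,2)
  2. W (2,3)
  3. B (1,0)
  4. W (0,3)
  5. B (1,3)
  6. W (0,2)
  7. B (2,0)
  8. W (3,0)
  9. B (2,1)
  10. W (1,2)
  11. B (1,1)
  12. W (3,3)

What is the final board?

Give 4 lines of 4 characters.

Answer: ..WW
BBW.
BBBW
W..W

Derivation:
Move 1: B@(2,2) -> caps B=0 W=0
Move 2: W@(2,3) -> caps B=0 W=0
Move 3: B@(1,0) -> caps B=0 W=0
Move 4: W@(0,3) -> caps B=0 W=0
Move 5: B@(1,3) -> caps B=0 W=0
Move 6: W@(0,2) -> caps B=0 W=0
Move 7: B@(2,0) -> caps B=0 W=0
Move 8: W@(3,0) -> caps B=0 W=0
Move 9: B@(2,1) -> caps B=0 W=0
Move 10: W@(1,2) -> caps B=0 W=1
Move 11: B@(1,1) -> caps B=0 W=1
Move 12: W@(3,3) -> caps B=0 W=1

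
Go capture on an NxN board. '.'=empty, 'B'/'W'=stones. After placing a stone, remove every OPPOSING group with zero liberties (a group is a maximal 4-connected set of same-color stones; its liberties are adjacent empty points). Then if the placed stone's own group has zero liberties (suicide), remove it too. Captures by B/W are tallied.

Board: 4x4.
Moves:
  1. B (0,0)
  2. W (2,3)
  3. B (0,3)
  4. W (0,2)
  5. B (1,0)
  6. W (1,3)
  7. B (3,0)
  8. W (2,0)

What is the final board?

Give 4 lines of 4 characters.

Answer: B.W.
B..W
W..W
B...

Derivation:
Move 1: B@(0,0) -> caps B=0 W=0
Move 2: W@(2,3) -> caps B=0 W=0
Move 3: B@(0,3) -> caps B=0 W=0
Move 4: W@(0,2) -> caps B=0 W=0
Move 5: B@(1,0) -> caps B=0 W=0
Move 6: W@(1,3) -> caps B=0 W=1
Move 7: B@(3,0) -> caps B=0 W=1
Move 8: W@(2,0) -> caps B=0 W=1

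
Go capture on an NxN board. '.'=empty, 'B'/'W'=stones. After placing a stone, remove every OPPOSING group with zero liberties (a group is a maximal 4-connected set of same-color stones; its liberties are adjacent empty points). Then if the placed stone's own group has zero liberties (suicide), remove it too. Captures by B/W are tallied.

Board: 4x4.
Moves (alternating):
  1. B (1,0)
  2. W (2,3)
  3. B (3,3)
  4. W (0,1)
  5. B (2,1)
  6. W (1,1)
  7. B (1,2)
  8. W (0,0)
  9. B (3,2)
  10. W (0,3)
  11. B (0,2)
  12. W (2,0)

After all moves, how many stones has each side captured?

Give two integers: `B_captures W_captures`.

Answer: 3 0

Derivation:
Move 1: B@(1,0) -> caps B=0 W=0
Move 2: W@(2,3) -> caps B=0 W=0
Move 3: B@(3,3) -> caps B=0 W=0
Move 4: W@(0,1) -> caps B=0 W=0
Move 5: B@(2,1) -> caps B=0 W=0
Move 6: W@(1,1) -> caps B=0 W=0
Move 7: B@(1,2) -> caps B=0 W=0
Move 8: W@(0,0) -> caps B=0 W=0
Move 9: B@(3,2) -> caps B=0 W=0
Move 10: W@(0,3) -> caps B=0 W=0
Move 11: B@(0,2) -> caps B=3 W=0
Move 12: W@(2,0) -> caps B=3 W=0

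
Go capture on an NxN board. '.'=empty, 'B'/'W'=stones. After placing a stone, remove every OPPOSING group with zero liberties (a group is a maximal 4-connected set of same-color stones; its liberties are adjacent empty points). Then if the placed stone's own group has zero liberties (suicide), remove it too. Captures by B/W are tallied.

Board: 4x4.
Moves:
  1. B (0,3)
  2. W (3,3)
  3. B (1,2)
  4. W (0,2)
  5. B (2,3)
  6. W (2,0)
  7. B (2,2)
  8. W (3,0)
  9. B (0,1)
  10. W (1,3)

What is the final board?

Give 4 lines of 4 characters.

Move 1: B@(0,3) -> caps B=0 W=0
Move 2: W@(3,3) -> caps B=0 W=0
Move 3: B@(1,2) -> caps B=0 W=0
Move 4: W@(0,2) -> caps B=0 W=0
Move 5: B@(2,3) -> caps B=0 W=0
Move 6: W@(2,0) -> caps B=0 W=0
Move 7: B@(2,2) -> caps B=0 W=0
Move 8: W@(3,0) -> caps B=0 W=0
Move 9: B@(0,1) -> caps B=1 W=0
Move 10: W@(1,3) -> caps B=1 W=0

Answer: .B.B
..B.
W.BB
W..W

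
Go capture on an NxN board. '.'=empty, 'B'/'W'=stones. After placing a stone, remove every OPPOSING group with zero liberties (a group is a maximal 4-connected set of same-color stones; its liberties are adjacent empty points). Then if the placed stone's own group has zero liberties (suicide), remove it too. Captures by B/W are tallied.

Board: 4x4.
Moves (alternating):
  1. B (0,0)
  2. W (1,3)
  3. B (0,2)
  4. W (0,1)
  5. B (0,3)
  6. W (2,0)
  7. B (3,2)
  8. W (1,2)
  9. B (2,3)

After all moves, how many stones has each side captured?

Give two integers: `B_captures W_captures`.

Answer: 0 2

Derivation:
Move 1: B@(0,0) -> caps B=0 W=0
Move 2: W@(1,3) -> caps B=0 W=0
Move 3: B@(0,2) -> caps B=0 W=0
Move 4: W@(0,1) -> caps B=0 W=0
Move 5: B@(0,3) -> caps B=0 W=0
Move 6: W@(2,0) -> caps B=0 W=0
Move 7: B@(3,2) -> caps B=0 W=0
Move 8: W@(1,2) -> caps B=0 W=2
Move 9: B@(2,3) -> caps B=0 W=2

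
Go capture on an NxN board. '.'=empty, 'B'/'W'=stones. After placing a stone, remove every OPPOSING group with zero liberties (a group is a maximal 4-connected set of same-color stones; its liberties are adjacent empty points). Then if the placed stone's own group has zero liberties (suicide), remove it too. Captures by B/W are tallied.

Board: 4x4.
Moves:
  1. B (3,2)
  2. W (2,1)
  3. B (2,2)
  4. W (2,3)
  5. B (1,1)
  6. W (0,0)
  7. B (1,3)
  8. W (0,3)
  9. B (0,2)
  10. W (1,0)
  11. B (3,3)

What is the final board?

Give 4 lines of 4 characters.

Move 1: B@(3,2) -> caps B=0 W=0
Move 2: W@(2,1) -> caps B=0 W=0
Move 3: B@(2,2) -> caps B=0 W=0
Move 4: W@(2,3) -> caps B=0 W=0
Move 5: B@(1,1) -> caps B=0 W=0
Move 6: W@(0,0) -> caps B=0 W=0
Move 7: B@(1,3) -> caps B=0 W=0
Move 8: W@(0,3) -> caps B=0 W=0
Move 9: B@(0,2) -> caps B=1 W=0
Move 10: W@(1,0) -> caps B=1 W=0
Move 11: B@(3,3) -> caps B=2 W=0

Answer: W.B.
WB.B
.WB.
..BB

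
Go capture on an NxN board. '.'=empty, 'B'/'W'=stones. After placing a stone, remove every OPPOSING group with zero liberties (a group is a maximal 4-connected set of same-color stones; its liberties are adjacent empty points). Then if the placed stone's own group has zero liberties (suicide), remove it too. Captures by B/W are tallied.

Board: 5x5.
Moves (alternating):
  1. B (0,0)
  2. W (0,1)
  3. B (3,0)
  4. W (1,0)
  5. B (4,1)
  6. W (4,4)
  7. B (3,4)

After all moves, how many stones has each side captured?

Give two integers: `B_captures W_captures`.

Answer: 0 1

Derivation:
Move 1: B@(0,0) -> caps B=0 W=0
Move 2: W@(0,1) -> caps B=0 W=0
Move 3: B@(3,0) -> caps B=0 W=0
Move 4: W@(1,0) -> caps B=0 W=1
Move 5: B@(4,1) -> caps B=0 W=1
Move 6: W@(4,4) -> caps B=0 W=1
Move 7: B@(3,4) -> caps B=0 W=1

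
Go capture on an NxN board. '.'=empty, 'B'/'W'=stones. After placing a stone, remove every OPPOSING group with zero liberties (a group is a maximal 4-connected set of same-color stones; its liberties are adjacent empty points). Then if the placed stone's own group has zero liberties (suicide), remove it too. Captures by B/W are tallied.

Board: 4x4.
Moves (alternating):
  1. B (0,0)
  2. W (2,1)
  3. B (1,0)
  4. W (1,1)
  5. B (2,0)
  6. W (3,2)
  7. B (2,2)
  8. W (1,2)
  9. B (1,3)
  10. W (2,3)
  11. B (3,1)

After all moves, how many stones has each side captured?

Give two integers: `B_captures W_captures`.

Answer: 0 1

Derivation:
Move 1: B@(0,0) -> caps B=0 W=0
Move 2: W@(2,1) -> caps B=0 W=0
Move 3: B@(1,0) -> caps B=0 W=0
Move 4: W@(1,1) -> caps B=0 W=0
Move 5: B@(2,0) -> caps B=0 W=0
Move 6: W@(3,2) -> caps B=0 W=0
Move 7: B@(2,2) -> caps B=0 W=0
Move 8: W@(1,2) -> caps B=0 W=0
Move 9: B@(1,3) -> caps B=0 W=0
Move 10: W@(2,3) -> caps B=0 W=1
Move 11: B@(3,1) -> caps B=0 W=1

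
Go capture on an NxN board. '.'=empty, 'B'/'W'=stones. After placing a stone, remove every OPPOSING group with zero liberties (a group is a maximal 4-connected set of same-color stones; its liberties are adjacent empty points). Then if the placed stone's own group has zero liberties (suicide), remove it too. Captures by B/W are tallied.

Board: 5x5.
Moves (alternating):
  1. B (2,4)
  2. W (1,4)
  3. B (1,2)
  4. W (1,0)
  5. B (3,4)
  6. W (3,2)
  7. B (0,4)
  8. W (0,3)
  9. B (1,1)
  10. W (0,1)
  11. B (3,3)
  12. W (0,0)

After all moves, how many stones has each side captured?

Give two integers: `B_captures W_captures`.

Answer: 0 1

Derivation:
Move 1: B@(2,4) -> caps B=0 W=0
Move 2: W@(1,4) -> caps B=0 W=0
Move 3: B@(1,2) -> caps B=0 W=0
Move 4: W@(1,0) -> caps B=0 W=0
Move 5: B@(3,4) -> caps B=0 W=0
Move 6: W@(3,2) -> caps B=0 W=0
Move 7: B@(0,4) -> caps B=0 W=0
Move 8: W@(0,3) -> caps B=0 W=1
Move 9: B@(1,1) -> caps B=0 W=1
Move 10: W@(0,1) -> caps B=0 W=1
Move 11: B@(3,3) -> caps B=0 W=1
Move 12: W@(0,0) -> caps B=0 W=1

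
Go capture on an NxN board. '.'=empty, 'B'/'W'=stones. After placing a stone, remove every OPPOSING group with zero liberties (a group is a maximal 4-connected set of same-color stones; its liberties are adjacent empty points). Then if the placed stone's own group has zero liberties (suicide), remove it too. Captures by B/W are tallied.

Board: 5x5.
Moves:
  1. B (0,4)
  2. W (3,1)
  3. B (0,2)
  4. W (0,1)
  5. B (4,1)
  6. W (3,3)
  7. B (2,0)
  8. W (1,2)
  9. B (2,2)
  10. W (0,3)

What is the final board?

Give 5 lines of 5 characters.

Answer: .W.WB
..W..
B.B..
.W.W.
.B...

Derivation:
Move 1: B@(0,4) -> caps B=0 W=0
Move 2: W@(3,1) -> caps B=0 W=0
Move 3: B@(0,2) -> caps B=0 W=0
Move 4: W@(0,1) -> caps B=0 W=0
Move 5: B@(4,1) -> caps B=0 W=0
Move 6: W@(3,3) -> caps B=0 W=0
Move 7: B@(2,0) -> caps B=0 W=0
Move 8: W@(1,2) -> caps B=0 W=0
Move 9: B@(2,2) -> caps B=0 W=0
Move 10: W@(0,3) -> caps B=0 W=1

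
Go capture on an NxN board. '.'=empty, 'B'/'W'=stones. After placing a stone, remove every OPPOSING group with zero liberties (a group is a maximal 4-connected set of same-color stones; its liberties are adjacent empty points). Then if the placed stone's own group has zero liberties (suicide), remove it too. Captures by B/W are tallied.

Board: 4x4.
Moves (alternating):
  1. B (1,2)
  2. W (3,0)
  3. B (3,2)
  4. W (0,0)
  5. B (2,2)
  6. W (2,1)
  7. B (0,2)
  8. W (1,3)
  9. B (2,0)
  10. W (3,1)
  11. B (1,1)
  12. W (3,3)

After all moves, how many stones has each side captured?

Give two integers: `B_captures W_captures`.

Move 1: B@(1,2) -> caps B=0 W=0
Move 2: W@(3,0) -> caps B=0 W=0
Move 3: B@(3,2) -> caps B=0 W=0
Move 4: W@(0,0) -> caps B=0 W=0
Move 5: B@(2,2) -> caps B=0 W=0
Move 6: W@(2,1) -> caps B=0 W=0
Move 7: B@(0,2) -> caps B=0 W=0
Move 8: W@(1,3) -> caps B=0 W=0
Move 9: B@(2,0) -> caps B=0 W=0
Move 10: W@(3,1) -> caps B=0 W=0
Move 11: B@(1,1) -> caps B=3 W=0
Move 12: W@(3,3) -> caps B=3 W=0

Answer: 3 0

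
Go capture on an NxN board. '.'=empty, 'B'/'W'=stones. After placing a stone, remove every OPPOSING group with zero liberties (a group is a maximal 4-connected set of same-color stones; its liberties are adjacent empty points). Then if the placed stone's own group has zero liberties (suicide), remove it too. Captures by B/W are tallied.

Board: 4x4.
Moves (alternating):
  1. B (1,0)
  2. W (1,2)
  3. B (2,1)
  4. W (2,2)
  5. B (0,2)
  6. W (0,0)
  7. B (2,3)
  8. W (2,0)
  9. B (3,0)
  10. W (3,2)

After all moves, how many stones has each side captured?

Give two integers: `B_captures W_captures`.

Move 1: B@(1,0) -> caps B=0 W=0
Move 2: W@(1,2) -> caps B=0 W=0
Move 3: B@(2,1) -> caps B=0 W=0
Move 4: W@(2,2) -> caps B=0 W=0
Move 5: B@(0,2) -> caps B=0 W=0
Move 6: W@(0,0) -> caps B=0 W=0
Move 7: B@(2,3) -> caps B=0 W=0
Move 8: W@(2,0) -> caps B=0 W=0
Move 9: B@(3,0) -> caps B=1 W=0
Move 10: W@(3,2) -> caps B=1 W=0

Answer: 1 0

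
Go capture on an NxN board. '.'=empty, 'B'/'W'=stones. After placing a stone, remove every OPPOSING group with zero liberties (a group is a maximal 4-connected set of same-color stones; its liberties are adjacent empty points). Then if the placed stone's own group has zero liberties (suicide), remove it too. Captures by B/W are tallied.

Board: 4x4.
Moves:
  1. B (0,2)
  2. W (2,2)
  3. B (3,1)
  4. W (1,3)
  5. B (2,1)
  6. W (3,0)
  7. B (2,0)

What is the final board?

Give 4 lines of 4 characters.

Answer: ..B.
...W
BBW.
.B..

Derivation:
Move 1: B@(0,2) -> caps B=0 W=0
Move 2: W@(2,2) -> caps B=0 W=0
Move 3: B@(3,1) -> caps B=0 W=0
Move 4: W@(1,3) -> caps B=0 W=0
Move 5: B@(2,1) -> caps B=0 W=0
Move 6: W@(3,0) -> caps B=0 W=0
Move 7: B@(2,0) -> caps B=1 W=0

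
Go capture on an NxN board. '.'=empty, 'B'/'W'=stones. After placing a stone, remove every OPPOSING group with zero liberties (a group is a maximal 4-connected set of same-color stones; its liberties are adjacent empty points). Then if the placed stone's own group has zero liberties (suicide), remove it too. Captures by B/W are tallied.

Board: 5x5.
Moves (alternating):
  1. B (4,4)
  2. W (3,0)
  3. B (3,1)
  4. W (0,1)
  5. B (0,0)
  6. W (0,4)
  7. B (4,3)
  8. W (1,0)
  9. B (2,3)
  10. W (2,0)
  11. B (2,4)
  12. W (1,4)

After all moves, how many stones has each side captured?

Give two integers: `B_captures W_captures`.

Answer: 0 1

Derivation:
Move 1: B@(4,4) -> caps B=0 W=0
Move 2: W@(3,0) -> caps B=0 W=0
Move 3: B@(3,1) -> caps B=0 W=0
Move 4: W@(0,1) -> caps B=0 W=0
Move 5: B@(0,0) -> caps B=0 W=0
Move 6: W@(0,4) -> caps B=0 W=0
Move 7: B@(4,3) -> caps B=0 W=0
Move 8: W@(1,0) -> caps B=0 W=1
Move 9: B@(2,3) -> caps B=0 W=1
Move 10: W@(2,0) -> caps B=0 W=1
Move 11: B@(2,4) -> caps B=0 W=1
Move 12: W@(1,4) -> caps B=0 W=1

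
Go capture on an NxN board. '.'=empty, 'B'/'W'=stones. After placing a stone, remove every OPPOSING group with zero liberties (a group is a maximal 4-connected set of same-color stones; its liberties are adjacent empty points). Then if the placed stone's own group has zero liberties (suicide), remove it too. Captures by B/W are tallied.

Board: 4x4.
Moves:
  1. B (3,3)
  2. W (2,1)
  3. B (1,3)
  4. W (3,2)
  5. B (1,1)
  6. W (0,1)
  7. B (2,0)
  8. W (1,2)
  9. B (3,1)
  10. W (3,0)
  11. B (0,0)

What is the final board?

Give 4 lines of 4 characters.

Move 1: B@(3,3) -> caps B=0 W=0
Move 2: W@(2,1) -> caps B=0 W=0
Move 3: B@(1,3) -> caps B=0 W=0
Move 4: W@(3,2) -> caps B=0 W=0
Move 5: B@(1,1) -> caps B=0 W=0
Move 6: W@(0,1) -> caps B=0 W=0
Move 7: B@(2,0) -> caps B=0 W=0
Move 8: W@(1,2) -> caps B=0 W=0
Move 9: B@(3,1) -> caps B=0 W=0
Move 10: W@(3,0) -> caps B=0 W=1
Move 11: B@(0,0) -> caps B=0 W=1

Answer: BW..
.BWB
BW..
W.WB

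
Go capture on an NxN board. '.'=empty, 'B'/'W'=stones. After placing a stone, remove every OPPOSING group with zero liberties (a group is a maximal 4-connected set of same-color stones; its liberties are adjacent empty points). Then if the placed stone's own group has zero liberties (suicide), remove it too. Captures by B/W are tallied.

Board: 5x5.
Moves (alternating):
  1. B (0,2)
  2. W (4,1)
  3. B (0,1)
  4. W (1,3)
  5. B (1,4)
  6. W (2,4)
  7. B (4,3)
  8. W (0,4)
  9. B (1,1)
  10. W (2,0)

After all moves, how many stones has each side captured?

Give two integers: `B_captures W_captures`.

Answer: 0 1

Derivation:
Move 1: B@(0,2) -> caps B=0 W=0
Move 2: W@(4,1) -> caps B=0 W=0
Move 3: B@(0,1) -> caps B=0 W=0
Move 4: W@(1,3) -> caps B=0 W=0
Move 5: B@(1,4) -> caps B=0 W=0
Move 6: W@(2,4) -> caps B=0 W=0
Move 7: B@(4,3) -> caps B=0 W=0
Move 8: W@(0,4) -> caps B=0 W=1
Move 9: B@(1,1) -> caps B=0 W=1
Move 10: W@(2,0) -> caps B=0 W=1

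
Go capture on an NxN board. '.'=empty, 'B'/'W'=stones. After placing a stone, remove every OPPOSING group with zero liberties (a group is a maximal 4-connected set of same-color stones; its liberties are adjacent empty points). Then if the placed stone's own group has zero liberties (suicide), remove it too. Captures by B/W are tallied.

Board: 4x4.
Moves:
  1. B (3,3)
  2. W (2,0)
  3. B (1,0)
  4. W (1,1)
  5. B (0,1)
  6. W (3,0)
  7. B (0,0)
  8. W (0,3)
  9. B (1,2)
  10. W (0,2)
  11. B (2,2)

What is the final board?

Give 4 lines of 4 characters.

Answer: ..WW
.WB.
W.B.
W..B

Derivation:
Move 1: B@(3,3) -> caps B=0 W=0
Move 2: W@(2,0) -> caps B=0 W=0
Move 3: B@(1,0) -> caps B=0 W=0
Move 4: W@(1,1) -> caps B=0 W=0
Move 5: B@(0,1) -> caps B=0 W=0
Move 6: W@(3,0) -> caps B=0 W=0
Move 7: B@(0,0) -> caps B=0 W=0
Move 8: W@(0,3) -> caps B=0 W=0
Move 9: B@(1,2) -> caps B=0 W=0
Move 10: W@(0,2) -> caps B=0 W=3
Move 11: B@(2,2) -> caps B=0 W=3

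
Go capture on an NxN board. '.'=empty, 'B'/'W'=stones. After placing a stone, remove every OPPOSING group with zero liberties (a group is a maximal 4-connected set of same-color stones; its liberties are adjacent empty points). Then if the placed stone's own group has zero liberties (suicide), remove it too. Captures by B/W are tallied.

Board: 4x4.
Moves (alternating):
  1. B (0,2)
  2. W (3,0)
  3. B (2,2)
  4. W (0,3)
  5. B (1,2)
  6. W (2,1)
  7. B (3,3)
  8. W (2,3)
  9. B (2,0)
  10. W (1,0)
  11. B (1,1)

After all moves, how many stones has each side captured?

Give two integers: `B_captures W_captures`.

Move 1: B@(0,2) -> caps B=0 W=0
Move 2: W@(3,0) -> caps B=0 W=0
Move 3: B@(2,2) -> caps B=0 W=0
Move 4: W@(0,3) -> caps B=0 W=0
Move 5: B@(1,2) -> caps B=0 W=0
Move 6: W@(2,1) -> caps B=0 W=0
Move 7: B@(3,3) -> caps B=0 W=0
Move 8: W@(2,3) -> caps B=0 W=0
Move 9: B@(2,0) -> caps B=0 W=0
Move 10: W@(1,0) -> caps B=0 W=1
Move 11: B@(1,1) -> caps B=0 W=1

Answer: 0 1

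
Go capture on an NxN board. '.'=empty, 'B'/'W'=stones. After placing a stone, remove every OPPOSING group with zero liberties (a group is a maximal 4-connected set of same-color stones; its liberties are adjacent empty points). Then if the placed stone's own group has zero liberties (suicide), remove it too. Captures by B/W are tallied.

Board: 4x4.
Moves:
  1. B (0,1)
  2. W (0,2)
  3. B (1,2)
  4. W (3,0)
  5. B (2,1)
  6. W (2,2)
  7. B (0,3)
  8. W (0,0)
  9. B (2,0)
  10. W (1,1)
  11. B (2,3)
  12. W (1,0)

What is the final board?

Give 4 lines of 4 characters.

Answer: .B.B
..B.
BBWB
W...

Derivation:
Move 1: B@(0,1) -> caps B=0 W=0
Move 2: W@(0,2) -> caps B=0 W=0
Move 3: B@(1,2) -> caps B=0 W=0
Move 4: W@(3,0) -> caps B=0 W=0
Move 5: B@(2,1) -> caps B=0 W=0
Move 6: W@(2,2) -> caps B=0 W=0
Move 7: B@(0,3) -> caps B=1 W=0
Move 8: W@(0,0) -> caps B=1 W=0
Move 9: B@(2,0) -> caps B=1 W=0
Move 10: W@(1,1) -> caps B=1 W=0
Move 11: B@(2,3) -> caps B=1 W=0
Move 12: W@(1,0) -> caps B=1 W=0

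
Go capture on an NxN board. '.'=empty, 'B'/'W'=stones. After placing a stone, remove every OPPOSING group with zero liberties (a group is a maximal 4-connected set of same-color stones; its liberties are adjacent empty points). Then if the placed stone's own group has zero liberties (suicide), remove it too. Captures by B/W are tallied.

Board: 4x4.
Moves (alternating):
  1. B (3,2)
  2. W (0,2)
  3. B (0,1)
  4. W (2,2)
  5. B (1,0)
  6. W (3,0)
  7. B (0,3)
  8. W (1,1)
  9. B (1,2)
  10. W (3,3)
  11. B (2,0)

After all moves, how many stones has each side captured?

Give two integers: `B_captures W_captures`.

Answer: 1 0

Derivation:
Move 1: B@(3,2) -> caps B=0 W=0
Move 2: W@(0,2) -> caps B=0 W=0
Move 3: B@(0,1) -> caps B=0 W=0
Move 4: W@(2,2) -> caps B=0 W=0
Move 5: B@(1,0) -> caps B=0 W=0
Move 6: W@(3,0) -> caps B=0 W=0
Move 7: B@(0,3) -> caps B=0 W=0
Move 8: W@(1,1) -> caps B=0 W=0
Move 9: B@(1,2) -> caps B=1 W=0
Move 10: W@(3,3) -> caps B=1 W=0
Move 11: B@(2,0) -> caps B=1 W=0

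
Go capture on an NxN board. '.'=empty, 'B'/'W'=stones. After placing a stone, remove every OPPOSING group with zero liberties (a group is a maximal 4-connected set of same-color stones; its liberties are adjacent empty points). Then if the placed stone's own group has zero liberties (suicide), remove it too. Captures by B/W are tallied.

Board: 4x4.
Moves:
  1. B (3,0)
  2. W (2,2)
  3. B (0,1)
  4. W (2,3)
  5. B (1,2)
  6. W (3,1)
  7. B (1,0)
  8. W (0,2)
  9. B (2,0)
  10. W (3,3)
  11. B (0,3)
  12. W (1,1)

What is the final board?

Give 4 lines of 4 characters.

Answer: .B.B
BWB.
B.WW
BW.W

Derivation:
Move 1: B@(3,0) -> caps B=0 W=0
Move 2: W@(2,2) -> caps B=0 W=0
Move 3: B@(0,1) -> caps B=0 W=0
Move 4: W@(2,3) -> caps B=0 W=0
Move 5: B@(1,2) -> caps B=0 W=0
Move 6: W@(3,1) -> caps B=0 W=0
Move 7: B@(1,0) -> caps B=0 W=0
Move 8: W@(0,2) -> caps B=0 W=0
Move 9: B@(2,0) -> caps B=0 W=0
Move 10: W@(3,3) -> caps B=0 W=0
Move 11: B@(0,3) -> caps B=1 W=0
Move 12: W@(1,1) -> caps B=1 W=0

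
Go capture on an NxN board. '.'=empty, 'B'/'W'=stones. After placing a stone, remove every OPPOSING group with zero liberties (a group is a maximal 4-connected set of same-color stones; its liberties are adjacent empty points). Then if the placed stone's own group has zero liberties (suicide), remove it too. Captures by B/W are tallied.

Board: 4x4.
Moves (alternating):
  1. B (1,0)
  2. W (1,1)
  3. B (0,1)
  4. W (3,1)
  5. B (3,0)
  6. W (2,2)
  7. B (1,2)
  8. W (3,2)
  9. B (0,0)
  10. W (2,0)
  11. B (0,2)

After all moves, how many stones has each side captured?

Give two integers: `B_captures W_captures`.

Answer: 0 1

Derivation:
Move 1: B@(1,0) -> caps B=0 W=0
Move 2: W@(1,1) -> caps B=0 W=0
Move 3: B@(0,1) -> caps B=0 W=0
Move 4: W@(3,1) -> caps B=0 W=0
Move 5: B@(3,0) -> caps B=0 W=0
Move 6: W@(2,2) -> caps B=0 W=0
Move 7: B@(1,2) -> caps B=0 W=0
Move 8: W@(3,2) -> caps B=0 W=0
Move 9: B@(0,0) -> caps B=0 W=0
Move 10: W@(2,0) -> caps B=0 W=1
Move 11: B@(0,2) -> caps B=0 W=1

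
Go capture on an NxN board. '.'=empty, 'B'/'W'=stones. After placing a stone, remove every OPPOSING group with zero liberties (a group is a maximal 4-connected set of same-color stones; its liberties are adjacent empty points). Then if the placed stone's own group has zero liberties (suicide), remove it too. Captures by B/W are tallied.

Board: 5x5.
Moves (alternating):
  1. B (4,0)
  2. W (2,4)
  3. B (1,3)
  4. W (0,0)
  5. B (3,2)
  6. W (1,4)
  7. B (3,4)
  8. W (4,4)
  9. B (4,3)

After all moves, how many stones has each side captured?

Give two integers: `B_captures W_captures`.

Move 1: B@(4,0) -> caps B=0 W=0
Move 2: W@(2,4) -> caps B=0 W=0
Move 3: B@(1,3) -> caps B=0 W=0
Move 4: W@(0,0) -> caps B=0 W=0
Move 5: B@(3,2) -> caps B=0 W=0
Move 6: W@(1,4) -> caps B=0 W=0
Move 7: B@(3,4) -> caps B=0 W=0
Move 8: W@(4,4) -> caps B=0 W=0
Move 9: B@(4,3) -> caps B=1 W=0

Answer: 1 0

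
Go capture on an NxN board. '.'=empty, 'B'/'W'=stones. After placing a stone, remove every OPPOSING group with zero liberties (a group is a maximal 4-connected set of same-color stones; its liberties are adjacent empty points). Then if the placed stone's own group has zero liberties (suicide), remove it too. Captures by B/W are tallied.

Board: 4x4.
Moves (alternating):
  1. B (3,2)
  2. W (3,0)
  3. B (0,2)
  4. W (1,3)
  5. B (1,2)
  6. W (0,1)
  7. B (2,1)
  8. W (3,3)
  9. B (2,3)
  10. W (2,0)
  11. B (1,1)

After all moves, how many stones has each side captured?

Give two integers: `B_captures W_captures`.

Move 1: B@(3,2) -> caps B=0 W=0
Move 2: W@(3,0) -> caps B=0 W=0
Move 3: B@(0,2) -> caps B=0 W=0
Move 4: W@(1,3) -> caps B=0 W=0
Move 5: B@(1,2) -> caps B=0 W=0
Move 6: W@(0,1) -> caps B=0 W=0
Move 7: B@(2,1) -> caps B=0 W=0
Move 8: W@(3,3) -> caps B=0 W=0
Move 9: B@(2,3) -> caps B=1 W=0
Move 10: W@(2,0) -> caps B=1 W=0
Move 11: B@(1,1) -> caps B=1 W=0

Answer: 1 0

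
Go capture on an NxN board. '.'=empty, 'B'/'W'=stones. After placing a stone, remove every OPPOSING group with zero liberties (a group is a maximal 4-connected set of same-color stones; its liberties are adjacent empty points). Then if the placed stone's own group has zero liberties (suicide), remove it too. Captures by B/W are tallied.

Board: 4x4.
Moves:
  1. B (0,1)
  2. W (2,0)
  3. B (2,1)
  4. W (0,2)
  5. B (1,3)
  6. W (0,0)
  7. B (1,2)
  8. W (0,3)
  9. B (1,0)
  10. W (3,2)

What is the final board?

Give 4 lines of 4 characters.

Move 1: B@(0,1) -> caps B=0 W=0
Move 2: W@(2,0) -> caps B=0 W=0
Move 3: B@(2,1) -> caps B=0 W=0
Move 4: W@(0,2) -> caps B=0 W=0
Move 5: B@(1,3) -> caps B=0 W=0
Move 6: W@(0,0) -> caps B=0 W=0
Move 7: B@(1,2) -> caps B=0 W=0
Move 8: W@(0,3) -> caps B=0 W=0
Move 9: B@(1,0) -> caps B=1 W=0
Move 10: W@(3,2) -> caps B=1 W=0

Answer: .B..
B.BB
WB..
..W.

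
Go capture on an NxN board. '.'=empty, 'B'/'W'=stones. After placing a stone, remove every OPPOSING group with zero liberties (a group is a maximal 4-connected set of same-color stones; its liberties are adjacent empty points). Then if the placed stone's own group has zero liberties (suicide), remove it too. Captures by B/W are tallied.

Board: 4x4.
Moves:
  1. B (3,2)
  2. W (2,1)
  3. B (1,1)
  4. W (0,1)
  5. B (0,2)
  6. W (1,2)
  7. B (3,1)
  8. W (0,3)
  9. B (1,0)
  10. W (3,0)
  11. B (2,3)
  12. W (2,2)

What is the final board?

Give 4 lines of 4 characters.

Answer: .W.W
BBW.
.WWB
WBB.

Derivation:
Move 1: B@(3,2) -> caps B=0 W=0
Move 2: W@(2,1) -> caps B=0 W=0
Move 3: B@(1,1) -> caps B=0 W=0
Move 4: W@(0,1) -> caps B=0 W=0
Move 5: B@(0,2) -> caps B=0 W=0
Move 6: W@(1,2) -> caps B=0 W=0
Move 7: B@(3,1) -> caps B=0 W=0
Move 8: W@(0,3) -> caps B=0 W=1
Move 9: B@(1,0) -> caps B=0 W=1
Move 10: W@(3,0) -> caps B=0 W=1
Move 11: B@(2,3) -> caps B=0 W=1
Move 12: W@(2,2) -> caps B=0 W=1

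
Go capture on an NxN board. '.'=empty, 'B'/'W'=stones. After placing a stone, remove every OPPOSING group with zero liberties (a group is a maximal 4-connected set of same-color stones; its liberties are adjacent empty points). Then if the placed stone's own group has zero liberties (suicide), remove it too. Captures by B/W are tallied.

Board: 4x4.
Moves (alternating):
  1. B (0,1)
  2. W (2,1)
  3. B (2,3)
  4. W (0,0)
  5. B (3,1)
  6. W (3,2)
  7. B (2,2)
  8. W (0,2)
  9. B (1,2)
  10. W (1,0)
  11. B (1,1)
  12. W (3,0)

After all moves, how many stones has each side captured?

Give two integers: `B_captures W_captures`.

Answer: 0 1

Derivation:
Move 1: B@(0,1) -> caps B=0 W=0
Move 2: W@(2,1) -> caps B=0 W=0
Move 3: B@(2,3) -> caps B=0 W=0
Move 4: W@(0,0) -> caps B=0 W=0
Move 5: B@(3,1) -> caps B=0 W=0
Move 6: W@(3,2) -> caps B=0 W=0
Move 7: B@(2,2) -> caps B=0 W=0
Move 8: W@(0,2) -> caps B=0 W=0
Move 9: B@(1,2) -> caps B=0 W=0
Move 10: W@(1,0) -> caps B=0 W=0
Move 11: B@(1,1) -> caps B=0 W=0
Move 12: W@(3,0) -> caps B=0 W=1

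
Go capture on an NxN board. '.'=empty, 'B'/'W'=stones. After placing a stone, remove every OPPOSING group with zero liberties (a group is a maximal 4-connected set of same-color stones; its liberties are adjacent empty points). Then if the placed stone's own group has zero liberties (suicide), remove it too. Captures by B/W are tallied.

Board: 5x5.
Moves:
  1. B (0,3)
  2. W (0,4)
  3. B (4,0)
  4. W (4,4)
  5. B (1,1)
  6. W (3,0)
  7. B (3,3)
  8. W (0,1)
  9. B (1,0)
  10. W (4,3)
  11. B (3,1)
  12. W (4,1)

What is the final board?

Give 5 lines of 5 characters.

Answer: .W.BW
BB...
.....
WB.B.
.W.WW

Derivation:
Move 1: B@(0,3) -> caps B=0 W=0
Move 2: W@(0,4) -> caps B=0 W=0
Move 3: B@(4,0) -> caps B=0 W=0
Move 4: W@(4,4) -> caps B=0 W=0
Move 5: B@(1,1) -> caps B=0 W=0
Move 6: W@(3,0) -> caps B=0 W=0
Move 7: B@(3,3) -> caps B=0 W=0
Move 8: W@(0,1) -> caps B=0 W=0
Move 9: B@(1,0) -> caps B=0 W=0
Move 10: W@(4,3) -> caps B=0 W=0
Move 11: B@(3,1) -> caps B=0 W=0
Move 12: W@(4,1) -> caps B=0 W=1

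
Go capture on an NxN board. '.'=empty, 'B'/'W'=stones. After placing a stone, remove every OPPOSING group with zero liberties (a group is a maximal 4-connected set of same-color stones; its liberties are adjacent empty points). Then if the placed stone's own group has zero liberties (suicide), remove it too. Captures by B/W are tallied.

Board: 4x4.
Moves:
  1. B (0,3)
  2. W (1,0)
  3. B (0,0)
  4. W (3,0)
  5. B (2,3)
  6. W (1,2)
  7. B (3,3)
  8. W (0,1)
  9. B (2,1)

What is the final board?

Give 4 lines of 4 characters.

Move 1: B@(0,3) -> caps B=0 W=0
Move 2: W@(1,0) -> caps B=0 W=0
Move 3: B@(0,0) -> caps B=0 W=0
Move 4: W@(3,0) -> caps B=0 W=0
Move 5: B@(2,3) -> caps B=0 W=0
Move 6: W@(1,2) -> caps B=0 W=0
Move 7: B@(3,3) -> caps B=0 W=0
Move 8: W@(0,1) -> caps B=0 W=1
Move 9: B@(2,1) -> caps B=0 W=1

Answer: .W.B
W.W.
.B.B
W..B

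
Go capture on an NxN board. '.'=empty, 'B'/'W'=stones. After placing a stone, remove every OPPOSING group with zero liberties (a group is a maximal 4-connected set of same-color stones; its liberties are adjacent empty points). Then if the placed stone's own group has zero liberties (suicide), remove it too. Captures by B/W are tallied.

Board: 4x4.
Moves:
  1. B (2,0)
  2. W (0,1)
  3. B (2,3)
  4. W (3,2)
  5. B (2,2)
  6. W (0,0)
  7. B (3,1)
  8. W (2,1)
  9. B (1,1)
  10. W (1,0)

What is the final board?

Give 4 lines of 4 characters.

Answer: WW..
WB..
B.BB
.BW.

Derivation:
Move 1: B@(2,0) -> caps B=0 W=0
Move 2: W@(0,1) -> caps B=0 W=0
Move 3: B@(2,3) -> caps B=0 W=0
Move 4: W@(3,2) -> caps B=0 W=0
Move 5: B@(2,2) -> caps B=0 W=0
Move 6: W@(0,0) -> caps B=0 W=0
Move 7: B@(3,1) -> caps B=0 W=0
Move 8: W@(2,1) -> caps B=0 W=0
Move 9: B@(1,1) -> caps B=1 W=0
Move 10: W@(1,0) -> caps B=1 W=0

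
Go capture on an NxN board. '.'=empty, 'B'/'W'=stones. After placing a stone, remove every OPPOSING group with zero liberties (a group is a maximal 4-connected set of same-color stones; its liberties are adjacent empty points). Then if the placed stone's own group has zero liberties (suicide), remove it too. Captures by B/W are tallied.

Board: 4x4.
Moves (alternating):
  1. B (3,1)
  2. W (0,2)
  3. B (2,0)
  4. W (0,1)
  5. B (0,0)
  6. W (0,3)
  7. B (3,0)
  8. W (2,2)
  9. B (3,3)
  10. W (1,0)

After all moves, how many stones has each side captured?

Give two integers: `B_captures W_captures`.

Answer: 0 1

Derivation:
Move 1: B@(3,1) -> caps B=0 W=0
Move 2: W@(0,2) -> caps B=0 W=0
Move 3: B@(2,0) -> caps B=0 W=0
Move 4: W@(0,1) -> caps B=0 W=0
Move 5: B@(0,0) -> caps B=0 W=0
Move 6: W@(0,3) -> caps B=0 W=0
Move 7: B@(3,0) -> caps B=0 W=0
Move 8: W@(2,2) -> caps B=0 W=0
Move 9: B@(3,3) -> caps B=0 W=0
Move 10: W@(1,0) -> caps B=0 W=1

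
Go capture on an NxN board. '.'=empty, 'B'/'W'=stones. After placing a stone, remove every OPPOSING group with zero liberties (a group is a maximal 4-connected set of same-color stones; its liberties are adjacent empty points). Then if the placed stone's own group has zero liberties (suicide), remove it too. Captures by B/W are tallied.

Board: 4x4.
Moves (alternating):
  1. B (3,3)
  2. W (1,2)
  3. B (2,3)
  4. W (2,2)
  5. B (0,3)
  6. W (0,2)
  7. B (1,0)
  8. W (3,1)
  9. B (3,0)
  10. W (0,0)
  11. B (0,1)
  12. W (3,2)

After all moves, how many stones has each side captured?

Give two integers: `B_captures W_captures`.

Answer: 1 0

Derivation:
Move 1: B@(3,3) -> caps B=0 W=0
Move 2: W@(1,2) -> caps B=0 W=0
Move 3: B@(2,3) -> caps B=0 W=0
Move 4: W@(2,2) -> caps B=0 W=0
Move 5: B@(0,3) -> caps B=0 W=0
Move 6: W@(0,2) -> caps B=0 W=0
Move 7: B@(1,0) -> caps B=0 W=0
Move 8: W@(3,1) -> caps B=0 W=0
Move 9: B@(3,0) -> caps B=0 W=0
Move 10: W@(0,0) -> caps B=0 W=0
Move 11: B@(0,1) -> caps B=1 W=0
Move 12: W@(3,2) -> caps B=1 W=0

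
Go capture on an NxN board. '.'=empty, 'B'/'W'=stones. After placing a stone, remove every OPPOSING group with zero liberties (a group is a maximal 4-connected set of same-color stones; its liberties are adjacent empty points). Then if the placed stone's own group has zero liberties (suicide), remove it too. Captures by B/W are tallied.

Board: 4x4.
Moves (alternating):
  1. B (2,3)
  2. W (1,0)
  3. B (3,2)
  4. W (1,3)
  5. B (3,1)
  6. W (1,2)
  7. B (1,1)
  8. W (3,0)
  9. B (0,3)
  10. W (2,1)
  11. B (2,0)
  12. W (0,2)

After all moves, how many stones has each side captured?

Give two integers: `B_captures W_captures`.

Answer: 1 1

Derivation:
Move 1: B@(2,3) -> caps B=0 W=0
Move 2: W@(1,0) -> caps B=0 W=0
Move 3: B@(3,2) -> caps B=0 W=0
Move 4: W@(1,3) -> caps B=0 W=0
Move 5: B@(3,1) -> caps B=0 W=0
Move 6: W@(1,2) -> caps B=0 W=0
Move 7: B@(1,1) -> caps B=0 W=0
Move 8: W@(3,0) -> caps B=0 W=0
Move 9: B@(0,3) -> caps B=0 W=0
Move 10: W@(2,1) -> caps B=0 W=0
Move 11: B@(2,0) -> caps B=1 W=0
Move 12: W@(0,2) -> caps B=1 W=1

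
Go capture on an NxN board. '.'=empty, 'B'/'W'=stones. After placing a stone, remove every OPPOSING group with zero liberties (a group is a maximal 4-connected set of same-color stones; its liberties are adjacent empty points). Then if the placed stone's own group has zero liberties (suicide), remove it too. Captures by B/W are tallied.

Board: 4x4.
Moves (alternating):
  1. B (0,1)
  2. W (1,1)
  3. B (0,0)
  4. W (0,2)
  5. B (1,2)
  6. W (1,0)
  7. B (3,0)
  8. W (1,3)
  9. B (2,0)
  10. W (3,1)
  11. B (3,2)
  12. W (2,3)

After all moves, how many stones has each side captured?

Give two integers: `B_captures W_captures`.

Answer: 0 2

Derivation:
Move 1: B@(0,1) -> caps B=0 W=0
Move 2: W@(1,1) -> caps B=0 W=0
Move 3: B@(0,0) -> caps B=0 W=0
Move 4: W@(0,2) -> caps B=0 W=0
Move 5: B@(1,2) -> caps B=0 W=0
Move 6: W@(1,0) -> caps B=0 W=2
Move 7: B@(3,0) -> caps B=0 W=2
Move 8: W@(1,3) -> caps B=0 W=2
Move 9: B@(2,0) -> caps B=0 W=2
Move 10: W@(3,1) -> caps B=0 W=2
Move 11: B@(3,2) -> caps B=0 W=2
Move 12: W@(2,3) -> caps B=0 W=2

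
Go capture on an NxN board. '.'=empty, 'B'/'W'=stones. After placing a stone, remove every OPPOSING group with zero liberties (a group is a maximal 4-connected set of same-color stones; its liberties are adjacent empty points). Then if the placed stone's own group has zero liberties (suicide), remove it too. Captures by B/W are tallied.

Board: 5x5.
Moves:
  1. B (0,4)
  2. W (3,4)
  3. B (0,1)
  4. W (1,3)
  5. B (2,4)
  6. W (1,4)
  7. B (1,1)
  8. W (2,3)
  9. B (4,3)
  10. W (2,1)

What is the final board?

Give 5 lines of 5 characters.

Move 1: B@(0,4) -> caps B=0 W=0
Move 2: W@(3,4) -> caps B=0 W=0
Move 3: B@(0,1) -> caps B=0 W=0
Move 4: W@(1,3) -> caps B=0 W=0
Move 5: B@(2,4) -> caps B=0 W=0
Move 6: W@(1,4) -> caps B=0 W=0
Move 7: B@(1,1) -> caps B=0 W=0
Move 8: W@(2,3) -> caps B=0 W=1
Move 9: B@(4,3) -> caps B=0 W=1
Move 10: W@(2,1) -> caps B=0 W=1

Answer: .B..B
.B.WW
.W.W.
....W
...B.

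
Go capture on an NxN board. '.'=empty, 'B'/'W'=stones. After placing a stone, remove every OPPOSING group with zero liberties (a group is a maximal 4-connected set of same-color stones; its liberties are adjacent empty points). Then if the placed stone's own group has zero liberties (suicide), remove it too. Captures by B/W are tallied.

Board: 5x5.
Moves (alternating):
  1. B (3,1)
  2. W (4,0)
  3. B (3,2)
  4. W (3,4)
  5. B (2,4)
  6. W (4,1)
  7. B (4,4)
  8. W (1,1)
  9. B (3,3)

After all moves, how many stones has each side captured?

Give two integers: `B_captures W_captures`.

Move 1: B@(3,1) -> caps B=0 W=0
Move 2: W@(4,0) -> caps B=0 W=0
Move 3: B@(3,2) -> caps B=0 W=0
Move 4: W@(3,4) -> caps B=0 W=0
Move 5: B@(2,4) -> caps B=0 W=0
Move 6: W@(4,1) -> caps B=0 W=0
Move 7: B@(4,4) -> caps B=0 W=0
Move 8: W@(1,1) -> caps B=0 W=0
Move 9: B@(3,3) -> caps B=1 W=0

Answer: 1 0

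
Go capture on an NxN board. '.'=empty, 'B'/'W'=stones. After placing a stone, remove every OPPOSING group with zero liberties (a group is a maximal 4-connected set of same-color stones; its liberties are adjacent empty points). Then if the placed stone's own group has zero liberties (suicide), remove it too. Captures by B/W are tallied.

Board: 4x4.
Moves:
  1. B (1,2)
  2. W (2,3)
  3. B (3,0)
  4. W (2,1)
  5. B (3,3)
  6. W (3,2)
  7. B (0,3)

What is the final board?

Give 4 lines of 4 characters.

Answer: ...B
..B.
.W.W
B.W.

Derivation:
Move 1: B@(1,2) -> caps B=0 W=0
Move 2: W@(2,3) -> caps B=0 W=0
Move 3: B@(3,0) -> caps B=0 W=0
Move 4: W@(2,1) -> caps B=0 W=0
Move 5: B@(3,3) -> caps B=0 W=0
Move 6: W@(3,2) -> caps B=0 W=1
Move 7: B@(0,3) -> caps B=0 W=1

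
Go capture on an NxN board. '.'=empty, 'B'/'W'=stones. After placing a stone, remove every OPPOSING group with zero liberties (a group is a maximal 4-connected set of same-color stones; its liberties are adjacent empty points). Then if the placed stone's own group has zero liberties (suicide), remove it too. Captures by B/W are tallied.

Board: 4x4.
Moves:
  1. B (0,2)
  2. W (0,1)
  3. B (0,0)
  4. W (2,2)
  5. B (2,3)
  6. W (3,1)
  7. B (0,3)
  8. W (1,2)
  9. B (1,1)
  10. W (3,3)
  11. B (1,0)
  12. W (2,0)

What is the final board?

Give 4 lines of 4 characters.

Answer: B.BB
BBW.
W.WB
.W.W

Derivation:
Move 1: B@(0,2) -> caps B=0 W=0
Move 2: W@(0,1) -> caps B=0 W=0
Move 3: B@(0,0) -> caps B=0 W=0
Move 4: W@(2,2) -> caps B=0 W=0
Move 5: B@(2,3) -> caps B=0 W=0
Move 6: W@(3,1) -> caps B=0 W=0
Move 7: B@(0,3) -> caps B=0 W=0
Move 8: W@(1,2) -> caps B=0 W=0
Move 9: B@(1,1) -> caps B=1 W=0
Move 10: W@(3,3) -> caps B=1 W=0
Move 11: B@(1,0) -> caps B=1 W=0
Move 12: W@(2,0) -> caps B=1 W=0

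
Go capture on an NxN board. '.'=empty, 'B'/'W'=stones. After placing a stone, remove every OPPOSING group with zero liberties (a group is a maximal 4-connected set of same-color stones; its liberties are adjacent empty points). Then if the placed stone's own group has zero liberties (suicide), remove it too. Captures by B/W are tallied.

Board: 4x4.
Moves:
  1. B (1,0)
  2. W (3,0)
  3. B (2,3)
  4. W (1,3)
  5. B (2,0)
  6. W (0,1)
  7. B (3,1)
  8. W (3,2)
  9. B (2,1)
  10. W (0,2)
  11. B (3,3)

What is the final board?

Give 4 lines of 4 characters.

Answer: .WW.
B..W
BB.B
.BWB

Derivation:
Move 1: B@(1,0) -> caps B=0 W=0
Move 2: W@(3,0) -> caps B=0 W=0
Move 3: B@(2,3) -> caps B=0 W=0
Move 4: W@(1,3) -> caps B=0 W=0
Move 5: B@(2,0) -> caps B=0 W=0
Move 6: W@(0,1) -> caps B=0 W=0
Move 7: B@(3,1) -> caps B=1 W=0
Move 8: W@(3,2) -> caps B=1 W=0
Move 9: B@(2,1) -> caps B=1 W=0
Move 10: W@(0,2) -> caps B=1 W=0
Move 11: B@(3,3) -> caps B=1 W=0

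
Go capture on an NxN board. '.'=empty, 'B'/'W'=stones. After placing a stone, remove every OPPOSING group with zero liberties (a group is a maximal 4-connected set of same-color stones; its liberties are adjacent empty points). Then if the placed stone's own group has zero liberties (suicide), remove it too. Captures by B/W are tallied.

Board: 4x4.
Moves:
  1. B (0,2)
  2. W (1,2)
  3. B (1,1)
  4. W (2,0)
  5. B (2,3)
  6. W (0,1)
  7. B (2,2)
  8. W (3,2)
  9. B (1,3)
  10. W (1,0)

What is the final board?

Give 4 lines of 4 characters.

Answer: .WB.
WB.B
W.BB
..W.

Derivation:
Move 1: B@(0,2) -> caps B=0 W=0
Move 2: W@(1,2) -> caps B=0 W=0
Move 3: B@(1,1) -> caps B=0 W=0
Move 4: W@(2,0) -> caps B=0 W=0
Move 5: B@(2,3) -> caps B=0 W=0
Move 6: W@(0,1) -> caps B=0 W=0
Move 7: B@(2,2) -> caps B=0 W=0
Move 8: W@(3,2) -> caps B=0 W=0
Move 9: B@(1,3) -> caps B=1 W=0
Move 10: W@(1,0) -> caps B=1 W=0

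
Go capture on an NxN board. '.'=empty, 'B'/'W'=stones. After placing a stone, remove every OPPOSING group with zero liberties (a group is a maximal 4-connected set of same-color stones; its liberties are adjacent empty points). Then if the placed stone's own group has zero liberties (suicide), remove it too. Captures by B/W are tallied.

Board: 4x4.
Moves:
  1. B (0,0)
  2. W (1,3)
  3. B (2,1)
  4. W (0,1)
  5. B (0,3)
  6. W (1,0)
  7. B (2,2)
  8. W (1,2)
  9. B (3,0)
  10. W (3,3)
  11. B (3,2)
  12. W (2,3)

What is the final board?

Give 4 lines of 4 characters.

Move 1: B@(0,0) -> caps B=0 W=0
Move 2: W@(1,3) -> caps B=0 W=0
Move 3: B@(2,1) -> caps B=0 W=0
Move 4: W@(0,1) -> caps B=0 W=0
Move 5: B@(0,3) -> caps B=0 W=0
Move 6: W@(1,0) -> caps B=0 W=1
Move 7: B@(2,2) -> caps B=0 W=1
Move 8: W@(1,2) -> caps B=0 W=1
Move 9: B@(3,0) -> caps B=0 W=1
Move 10: W@(3,3) -> caps B=0 W=1
Move 11: B@(3,2) -> caps B=0 W=1
Move 12: W@(2,3) -> caps B=0 W=1

Answer: .W.B
W.WW
.BBW
B.BW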